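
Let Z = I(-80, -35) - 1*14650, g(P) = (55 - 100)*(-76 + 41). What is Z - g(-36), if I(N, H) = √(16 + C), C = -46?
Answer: -16225 + I*√30 ≈ -16225.0 + 5.4772*I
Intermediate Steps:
g(P) = 1575 (g(P) = -45*(-35) = 1575)
I(N, H) = I*√30 (I(N, H) = √(16 - 46) = √(-30) = I*√30)
Z = -14650 + I*√30 (Z = I*√30 - 1*14650 = I*√30 - 14650 = -14650 + I*√30 ≈ -14650.0 + 5.4772*I)
Z - g(-36) = (-14650 + I*√30) - 1*1575 = (-14650 + I*√30) - 1575 = -16225 + I*√30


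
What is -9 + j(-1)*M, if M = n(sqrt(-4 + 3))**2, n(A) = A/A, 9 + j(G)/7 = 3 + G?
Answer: -58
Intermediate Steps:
j(G) = -42 + 7*G (j(G) = -63 + 7*(3 + G) = -63 + (21 + 7*G) = -42 + 7*G)
n(A) = 1
M = 1 (M = 1**2 = 1)
-9 + j(-1)*M = -9 + (-42 + 7*(-1))*1 = -9 + (-42 - 7)*1 = -9 - 49*1 = -9 - 49 = -58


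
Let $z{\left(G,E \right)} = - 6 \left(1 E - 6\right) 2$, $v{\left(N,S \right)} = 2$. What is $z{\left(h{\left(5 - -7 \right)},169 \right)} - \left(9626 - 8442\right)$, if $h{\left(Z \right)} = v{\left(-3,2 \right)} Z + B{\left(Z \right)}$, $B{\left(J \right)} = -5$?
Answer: $-3140$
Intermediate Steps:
$h{\left(Z \right)} = -5 + 2 Z$ ($h{\left(Z \right)} = 2 Z - 5 = -5 + 2 Z$)
$z{\left(G,E \right)} = 72 - 12 E$ ($z{\left(G,E \right)} = - 6 \left(E - 6\right) 2 = - 6 \left(-6 + E\right) 2 = \left(36 - 6 E\right) 2 = 72 - 12 E$)
$z{\left(h{\left(5 - -7 \right)},169 \right)} - \left(9626 - 8442\right) = \left(72 - 2028\right) - \left(9626 - 8442\right) = \left(72 - 2028\right) - 1184 = -1956 - 1184 = -3140$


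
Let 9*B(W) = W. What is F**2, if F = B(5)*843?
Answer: 1974025/9 ≈ 2.1934e+5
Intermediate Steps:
B(W) = W/9
F = 1405/3 (F = ((1/9)*5)*843 = (5/9)*843 = 1405/3 ≈ 468.33)
F**2 = (1405/3)**2 = 1974025/9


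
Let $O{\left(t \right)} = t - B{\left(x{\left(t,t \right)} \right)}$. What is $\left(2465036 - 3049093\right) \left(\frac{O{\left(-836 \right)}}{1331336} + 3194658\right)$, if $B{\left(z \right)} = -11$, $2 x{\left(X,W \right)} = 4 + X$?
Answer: $- \frac{2484089740424120991}{1331336} \approx -1.8659 \cdot 10^{12}$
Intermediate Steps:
$x{\left(X,W \right)} = 2 + \frac{X}{2}$ ($x{\left(X,W \right)} = \frac{4 + X}{2} = 2 + \frac{X}{2}$)
$O{\left(t \right)} = 11 + t$ ($O{\left(t \right)} = t - -11 = t + 11 = 11 + t$)
$\left(2465036 - 3049093\right) \left(\frac{O{\left(-836 \right)}}{1331336} + 3194658\right) = \left(2465036 - 3049093\right) \left(\frac{11 - 836}{1331336} + 3194658\right) = - 584057 \left(\left(-825\right) \frac{1}{1331336} + 3194658\right) = - 584057 \left(- \frac{825}{1331336} + 3194658\right) = \left(-584057\right) \frac{4253163202263}{1331336} = - \frac{2484089740424120991}{1331336}$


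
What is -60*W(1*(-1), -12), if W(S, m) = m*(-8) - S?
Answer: -5820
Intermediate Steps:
W(S, m) = -S - 8*m (W(S, m) = -8*m - S = -S - 8*m)
-60*W(1*(-1), -12) = -60*(-(-1) - 8*(-12)) = -60*(-1*(-1) + 96) = -60*(1 + 96) = -60*97 = -5820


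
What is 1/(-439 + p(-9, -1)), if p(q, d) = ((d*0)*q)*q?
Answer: -1/439 ≈ -0.0022779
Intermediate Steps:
p(q, d) = 0 (p(q, d) = (0*q)*q = 0*q = 0)
1/(-439 + p(-9, -1)) = 1/(-439 + 0) = 1/(-439) = -1/439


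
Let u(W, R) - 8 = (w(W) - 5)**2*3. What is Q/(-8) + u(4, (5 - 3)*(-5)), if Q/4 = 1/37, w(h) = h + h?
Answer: 2589/74 ≈ 34.987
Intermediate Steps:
w(h) = 2*h
u(W, R) = 8 + 3*(-5 + 2*W)**2 (u(W, R) = 8 + (2*W - 5)**2*3 = 8 + (-5 + 2*W)**2*3 = 8 + 3*(-5 + 2*W)**2)
Q = 4/37 ≈ 0.10811
Q/(-8) + u(4, (5 - 3)*(-5)) = (4/37)/(-8) + (8 + 3*(-5 + 2*4)**2) = (4/37)*(-1/8) + (8 + 3*(-5 + 8)**2) = -1/74 + (8 + 3*3**2) = -1/74 + (8 + 3*9) = -1/74 + (8 + 27) = -1/74 + 35 = 2589/74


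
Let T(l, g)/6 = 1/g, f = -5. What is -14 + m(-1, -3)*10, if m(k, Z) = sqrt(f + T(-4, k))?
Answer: -14 + 10*I*sqrt(11) ≈ -14.0 + 33.166*I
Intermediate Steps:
T(l, g) = 6/g
m(k, Z) = sqrt(-5 + 6/k)
-14 + m(-1, -3)*10 = -14 + sqrt(-5 + 6/(-1))*10 = -14 + sqrt(-5 + 6*(-1))*10 = -14 + sqrt(-5 - 6)*10 = -14 + sqrt(-11)*10 = -14 + (I*sqrt(11))*10 = -14 + 10*I*sqrt(11)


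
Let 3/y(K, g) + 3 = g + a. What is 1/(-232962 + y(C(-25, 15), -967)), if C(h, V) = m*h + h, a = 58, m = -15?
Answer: -304/70820449 ≈ -4.2925e-6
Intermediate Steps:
C(h, V) = -14*h (C(h, V) = -15*h + h = -14*h)
y(K, g) = 3/(55 + g) (y(K, g) = 3/(-3 + (g + 58)) = 3/(-3 + (58 + g)) = 3/(55 + g))
1/(-232962 + y(C(-25, 15), -967)) = 1/(-232962 + 3/(55 - 967)) = 1/(-232962 + 3/(-912)) = 1/(-232962 + 3*(-1/912)) = 1/(-232962 - 1/304) = 1/(-70820449/304) = -304/70820449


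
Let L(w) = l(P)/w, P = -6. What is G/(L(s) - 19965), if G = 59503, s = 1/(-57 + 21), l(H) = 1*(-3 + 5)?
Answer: -59503/20037 ≈ -2.9697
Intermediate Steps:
l(H) = 2 (l(H) = 1*2 = 2)
s = -1/36 (s = 1/(-36) = -1/36 ≈ -0.027778)
L(w) = 2/w
G/(L(s) - 19965) = 59503/(2/(-1/36) - 19965) = 59503/(2*(-36) - 19965) = 59503/(-72 - 19965) = 59503/(-20037) = 59503*(-1/20037) = -59503/20037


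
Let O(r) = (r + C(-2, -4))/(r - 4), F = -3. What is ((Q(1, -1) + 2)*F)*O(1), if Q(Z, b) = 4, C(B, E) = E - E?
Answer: 6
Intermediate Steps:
C(B, E) = 0
O(r) = r/(-4 + r) (O(r) = (r + 0)/(r - 4) = r/(-4 + r))
((Q(1, -1) + 2)*F)*O(1) = ((4 + 2)*(-3))*(1/(-4 + 1)) = (6*(-3))*(1/(-3)) = -18*(-1)/3 = -18*(-1/3) = 6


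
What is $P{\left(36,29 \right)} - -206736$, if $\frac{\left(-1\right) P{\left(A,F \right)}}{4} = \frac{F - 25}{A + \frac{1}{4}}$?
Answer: $\frac{29976656}{145} \approx 2.0674 \cdot 10^{5}$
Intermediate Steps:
$P{\left(A,F \right)} = - \frac{4 \left(-25 + F\right)}{\frac{1}{4} + A}$ ($P{\left(A,F \right)} = - 4 \frac{F - 25}{A + \frac{1}{4}} = - 4 \frac{-25 + F}{A + \frac{1}{4}} = - 4 \frac{-25 + F}{\frac{1}{4} + A} = - \frac{4 \left(-25 + F\right)}{\frac{1}{4} + A}$)
$P{\left(36,29 \right)} - -206736 = \frac{16 \left(25 - 29\right)}{1 + 4 \cdot 36} - -206736 = \frac{16 \left(25 - 29\right)}{1 + 144} + 206736 = 16 \cdot \frac{1}{145} \left(-4\right) + 206736 = - \frac{64}{145} + 206736 = \frac{29976656}{145}$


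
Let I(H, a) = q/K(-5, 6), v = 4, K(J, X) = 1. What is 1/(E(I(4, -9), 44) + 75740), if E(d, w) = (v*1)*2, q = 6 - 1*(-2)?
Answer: 1/75748 ≈ 1.3202e-5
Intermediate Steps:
q = 8 (q = 6 + 2 = 8)
I(H, a) = 8 (I(H, a) = 8/1 = 8*1 = 8)
E(d, w) = 8 (E(d, w) = (4*1)*2 = 4*2 = 8)
1/(E(I(4, -9), 44) + 75740) = 1/(8 + 75740) = 1/75748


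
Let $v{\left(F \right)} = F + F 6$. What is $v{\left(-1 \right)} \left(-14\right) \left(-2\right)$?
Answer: $-196$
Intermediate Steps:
$v{\left(F \right)} = 7 F$ ($v{\left(F \right)} = F + 6 F = 7 F$)
$v{\left(-1 \right)} \left(-14\right) \left(-2\right) = 7 \left(-1\right) \left(-14\right) \left(-2\right) = \left(-7\right) \left(-14\right) \left(-2\right) = 98 \left(-2\right) = -196$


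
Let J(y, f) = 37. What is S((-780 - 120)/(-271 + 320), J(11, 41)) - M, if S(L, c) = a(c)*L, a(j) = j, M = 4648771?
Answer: -227823079/49 ≈ -4.6494e+6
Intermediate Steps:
S(L, c) = L*c (S(L, c) = c*L = L*c)
S((-780 - 120)/(-271 + 320), J(11, 41)) - M = ((-780 - 120)/(-271 + 320))*37 - 1*4648771 = -900/49*37 - 4648771 = -33300/49 - 4648771 = -227823079/49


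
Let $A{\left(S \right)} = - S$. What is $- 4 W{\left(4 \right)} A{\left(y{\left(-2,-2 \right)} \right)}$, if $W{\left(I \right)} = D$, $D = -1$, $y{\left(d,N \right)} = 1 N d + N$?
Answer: $-8$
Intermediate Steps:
$y{\left(d,N \right)} = N + N d$ ($y{\left(d,N \right)} = N d + N = N + N d$)
$W{\left(I \right)} = -1$
$- 4 W{\left(4 \right)} A{\left(y{\left(-2,-2 \right)} \right)} = \left(-4\right) \left(-1\right) \left(- \left(-2\right) \left(1 - 2\right)\right) = 4 \left(- \left(-2\right) \left(-1\right)\right) = 4 \left(\left(-1\right) 2\right) = 4 \left(-2\right) = -8$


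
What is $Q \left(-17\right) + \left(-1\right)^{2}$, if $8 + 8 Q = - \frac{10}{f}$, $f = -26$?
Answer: $\frac{1787}{104} \approx 17.183$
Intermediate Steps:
$Q = - \frac{99}{104}$ ($Q = -1 + \frac{\left(-10\right) \frac{1}{-26}}{8} = -1 + \frac{\left(-10\right) \left(- \frac{1}{26}\right)}{8} = -1 + \frac{1}{8} \cdot \frac{5}{13} = -1 + \frac{5}{104} = - \frac{99}{104} \approx -0.95192$)
$Q \left(-17\right) + \left(-1\right)^{2} = \left(- \frac{99}{104}\right) \left(-17\right) + \left(-1\right)^{2} = \frac{1683}{104} + 1 = \frac{1787}{104}$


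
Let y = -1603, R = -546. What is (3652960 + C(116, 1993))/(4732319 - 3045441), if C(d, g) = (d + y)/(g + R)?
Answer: 5285831633/2440912466 ≈ 2.1655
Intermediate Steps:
C(d, g) = (-1603 + d)/(-546 + g) (C(d, g) = (d - 1603)/(g - 546) = (-1603 + d)/(-546 + g))
(3652960 + C(116, 1993))/(4732319 - 3045441) = (3652960 + (-1603 + 116)/(-546 + 1993))/(4732319 - 3045441) = (3652960 - 1487/1447)/1686878 = (3652960 + (1/1447)*(-1487))*(1/1686878) = (3652960 - 1487/1447)*(1/1686878) = (5285831633/1447)*(1/1686878) = 5285831633/2440912466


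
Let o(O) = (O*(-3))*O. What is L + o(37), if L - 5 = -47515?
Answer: -51617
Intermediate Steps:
o(O) = -3*O**2 (o(O) = (-3*O)*O = -3*O**2)
L = -47510 (L = 5 - 47515 = -47510)
L + o(37) = -47510 - 3*37**2 = -47510 - 3*1369 = -47510 - 4107 = -51617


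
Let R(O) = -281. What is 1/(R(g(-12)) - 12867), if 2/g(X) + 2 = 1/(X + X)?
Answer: -1/13148 ≈ -7.6057e-5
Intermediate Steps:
g(X) = 2/(-2 + 1/(2*X)) (g(X) = 2/(-2 + 1/(X + X)) = 2/(-2 + 1/(2*X)))
1/(R(g(-12)) - 12867) = 1/(-281 - 12867) = 1/(-13148) = -1/13148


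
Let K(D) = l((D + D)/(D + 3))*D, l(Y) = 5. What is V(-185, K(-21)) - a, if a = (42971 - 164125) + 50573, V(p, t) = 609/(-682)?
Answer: 48135633/682 ≈ 70580.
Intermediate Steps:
K(D) = 5*D
V(p, t) = -609/682 (V(p, t) = 609*(-1/682) = -609/682)
a = -70581 (a = -121154 + 50573 = -70581)
V(-185, K(-21)) - a = -609/682 - 1*(-70581) = -609/682 + 70581 = 48135633/682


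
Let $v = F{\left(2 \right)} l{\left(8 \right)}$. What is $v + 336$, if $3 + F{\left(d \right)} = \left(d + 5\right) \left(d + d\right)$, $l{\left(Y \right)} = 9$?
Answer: $561$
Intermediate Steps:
$F{\left(d \right)} = -3 + 2 d \left(5 + d\right)$ ($F{\left(d \right)} = -3 + \left(d + 5\right) \left(d + d\right) = -3 + \left(5 + d\right) 2 d = -3 + 2 d \left(5 + d\right)$)
$v = 225$ ($v = \left(-3 + 2 \cdot 2^{2} + 10 \cdot 2\right) 9 = \left(-3 + 2 \cdot 4 + 20\right) 9 = \left(-3 + 8 + 20\right) 9 = 25 \cdot 9 = 225$)
$v + 336 = 225 + 336 = 561$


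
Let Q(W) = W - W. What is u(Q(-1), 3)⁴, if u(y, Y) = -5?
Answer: 625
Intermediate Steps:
Q(W) = 0
u(Q(-1), 3)⁴ = (-5)⁴ = 625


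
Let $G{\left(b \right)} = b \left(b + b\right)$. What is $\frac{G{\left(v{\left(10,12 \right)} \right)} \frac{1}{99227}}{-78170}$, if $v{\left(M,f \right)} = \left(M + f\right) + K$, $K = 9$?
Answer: $- \frac{961}{3878287295} \approx -2.4779 \cdot 10^{-7}$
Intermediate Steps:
$v{\left(M,f \right)} = 9 + M + f$ ($v{\left(M,f \right)} = \left(M + f\right) + 9 = 9 + M + f$)
$G{\left(b \right)} = 2 b^{2}$ ($G{\left(b \right)} = b 2 b = 2 b^{2}$)
$\frac{G{\left(v{\left(10,12 \right)} \right)} \frac{1}{99227}}{-78170} = \frac{2 \left(9 + 10 + 12\right)^{2} \cdot \frac{1}{99227}}{-78170} = 2 \cdot 31^{2} \cdot \frac{1}{99227} \left(- \frac{1}{78170}\right) = 2 \cdot 961 \cdot \frac{1}{99227} \left(- \frac{1}{78170}\right) = 1922 \cdot \frac{1}{99227} \left(- \frac{1}{78170}\right) = \frac{1922}{99227} \left(- \frac{1}{78170}\right) = - \frac{961}{3878287295}$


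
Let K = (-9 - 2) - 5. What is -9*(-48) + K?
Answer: 416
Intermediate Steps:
K = -16 (K = -11 - 5 = -16)
-9*(-48) + K = -9*(-48) - 16 = 432 - 16 = 416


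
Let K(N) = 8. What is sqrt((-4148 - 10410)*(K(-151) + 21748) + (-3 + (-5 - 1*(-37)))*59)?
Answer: I*sqrt(316722137) ≈ 17797.0*I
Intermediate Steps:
sqrt((-4148 - 10410)*(K(-151) + 21748) + (-3 + (-5 - 1*(-37)))*59) = sqrt((-4148 - 10410)*(8 + 21748) + (-3 + (-5 - 1*(-37)))*59) = sqrt(-14558*21756 + (-3 + (-5 + 37))*59) = sqrt(-316723848 + (-3 + 32)*59) = sqrt(-316723848 + 29*59) = sqrt(-316723848 + 1711) = sqrt(-316722137) = I*sqrt(316722137)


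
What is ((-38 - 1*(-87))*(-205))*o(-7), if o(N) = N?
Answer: 70315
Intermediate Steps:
((-38 - 1*(-87))*(-205))*o(-7) = ((-38 - 1*(-87))*(-205))*(-7) = ((-38 + 87)*(-205))*(-7) = (49*(-205))*(-7) = -10045*(-7) = 70315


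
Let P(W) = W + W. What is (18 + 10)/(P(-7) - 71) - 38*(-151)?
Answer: 487702/85 ≈ 5737.7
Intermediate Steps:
P(W) = 2*W
(18 + 10)/(P(-7) - 71) - 38*(-151) = (18 + 10)/(2*(-7) - 71) - 38*(-151) = 28/(-14 - 71) + 5738 = 28/(-85) + 5738 = 28*(-1/85) + 5738 = -28/85 + 5738 = 487702/85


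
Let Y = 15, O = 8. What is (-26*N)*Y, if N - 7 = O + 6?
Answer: -8190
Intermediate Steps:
N = 21 (N = 7 + (8 + 6) = 7 + 14 = 21)
(-26*N)*Y = -26*21*15 = -546*15 = -8190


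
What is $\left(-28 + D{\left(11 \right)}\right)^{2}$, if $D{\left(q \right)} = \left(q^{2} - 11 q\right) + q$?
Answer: $289$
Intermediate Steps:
$D{\left(q \right)} = q^{2} - 10 q$
$\left(-28 + D{\left(11 \right)}\right)^{2} = \left(-28 + 11 \left(-10 + 11\right)\right)^{2} = \left(-28 + 11 \cdot 1\right)^{2} = \left(-28 + 11\right)^{2} = \left(-17\right)^{2} = 289$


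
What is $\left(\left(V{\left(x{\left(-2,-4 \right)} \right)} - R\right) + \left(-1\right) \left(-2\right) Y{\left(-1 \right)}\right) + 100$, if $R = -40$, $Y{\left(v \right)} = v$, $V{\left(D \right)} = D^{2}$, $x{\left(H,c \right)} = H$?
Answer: $142$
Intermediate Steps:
$\left(\left(V{\left(x{\left(-2,-4 \right)} \right)} - R\right) + \left(-1\right) \left(-2\right) Y{\left(-1 \right)}\right) + 100 = \left(\left(\left(-2\right)^{2} - -40\right) + \left(-1\right) \left(-2\right) \left(-1\right)\right) + 100 = \left(\left(4 + 40\right) + 2 \left(-1\right)\right) + 100 = \left(44 - 2\right) + 100 = 42 + 100 = 142$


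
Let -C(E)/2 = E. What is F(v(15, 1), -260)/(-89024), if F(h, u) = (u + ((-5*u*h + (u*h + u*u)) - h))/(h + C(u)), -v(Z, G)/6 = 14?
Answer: 623/1212952 ≈ 0.00051362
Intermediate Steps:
C(E) = -2*E
v(Z, G) = -84 (v(Z, G) = -6*14 = -84)
F(h, u) = (u + u**2 - h - 4*h*u)/(h - 2*u) (F(h, u) = (u + ((-5*u*h + (u*h + u*u)) - h))/(h - 2*u) = (u + ((-5*h*u + (h*u + u**2)) - h))/(h - 2*u) = (u + ((-5*h*u + (u**2 + h*u)) - h))/(h - 2*u) = (u + ((u**2 - 4*h*u) - h))/(h - 2*u) = (u + (u**2 - h - 4*h*u))/(h - 2*u) = (u + u**2 - h - 4*h*u)/(h - 2*u))
F(v(15, 1), -260)/(-89024) = ((-260 + (-260)**2 - 1*(-84) - 4*(-84)*(-260))/(-84 - 2*(-260)))/(-89024) = ((-260 + 67600 + 84 - 87360)/(-84 + 520))*(-1/89024) = (-19936/436)*(-1/89024) = ((1/436)*(-19936))*(-1/89024) = -4984/109*(-1/89024) = 623/1212952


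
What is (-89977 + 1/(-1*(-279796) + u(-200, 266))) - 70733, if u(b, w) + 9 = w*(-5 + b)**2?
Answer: -1841485410269/11458437 ≈ -1.6071e+5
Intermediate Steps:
u(b, w) = -9 + w*(-5 + b)**2
(-89977 + 1/(-1*(-279796) + u(-200, 266))) - 70733 = (-89977 + 1/(-1*(-279796) + (-9 + 266*(-5 - 200)**2))) - 70733 = (-89977 + 1/(279796 + (-9 + 266*(-205)**2))) - 70733 = (-89977 + 1/(279796 + (-9 + 266*42025))) - 70733 = (-89977 + 1/(279796 + (-9 + 11178650))) - 70733 = (-89977 + 1/(279796 + 11178641)) - 70733 = (-89977 + 1/11458437) - 70733 = -1030995785948/11458437 - 70733 = -1841485410269/11458437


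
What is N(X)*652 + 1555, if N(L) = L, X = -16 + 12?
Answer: -1053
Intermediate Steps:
X = -4
N(X)*652 + 1555 = -4*652 + 1555 = -2608 + 1555 = -1053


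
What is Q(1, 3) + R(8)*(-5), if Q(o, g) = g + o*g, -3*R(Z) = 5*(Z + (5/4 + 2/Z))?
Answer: 511/6 ≈ 85.167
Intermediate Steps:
R(Z) = -25/12 - 10/(3*Z) - 5*Z/3 (R(Z) = -5*(Z + (5/4 + 2/Z))/3 = -5*(5/4 + Z + 2/Z)/3 = -(25/4 + 5*Z + 10/Z)/3 = -25/12 - 10/(3*Z) - 5*Z/3)
Q(o, g) = g + g*o
Q(1, 3) + R(8)*(-5) = 3*(1 + 1) + ((5/12)*(-8 - 1*8*(5 + 4*8))/8)*(-5) = 3*2 + ((5/12)*(⅛)*(-8 - 1*8*(5 + 32)))*(-5) = 6 + ((5/12)*(⅛)*(-8 - 1*8*37))*(-5) = 6 + ((5/12)*(⅛)*(-8 - 296))*(-5) = 6 + ((5/12)*(⅛)*(-304))*(-5) = 6 - 95/6*(-5) = 6 + 475/6 = 511/6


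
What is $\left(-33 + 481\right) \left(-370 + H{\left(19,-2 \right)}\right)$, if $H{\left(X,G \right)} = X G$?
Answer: $-182784$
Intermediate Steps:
$H{\left(X,G \right)} = G X$
$\left(-33 + 481\right) \left(-370 + H{\left(19,-2 \right)}\right) = \left(-33 + 481\right) \left(-370 - 38\right) = 448 \left(-370 - 38\right) = 448 \left(-408\right) = -182784$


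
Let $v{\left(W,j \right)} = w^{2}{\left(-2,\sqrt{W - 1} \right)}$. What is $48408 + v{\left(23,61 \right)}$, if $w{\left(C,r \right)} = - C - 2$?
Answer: $48408$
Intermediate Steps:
$w{\left(C,r \right)} = -2 - C$
$v{\left(W,j \right)} = 0$ ($v{\left(W,j \right)} = \left(-2 - -2\right)^{2} = \left(-2 + 2\right)^{2} = 0^{2} = 0$)
$48408 + v{\left(23,61 \right)} = 48408 + 0 = 48408$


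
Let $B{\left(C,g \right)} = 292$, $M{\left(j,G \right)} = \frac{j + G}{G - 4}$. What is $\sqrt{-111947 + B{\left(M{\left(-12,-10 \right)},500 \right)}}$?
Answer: $i \sqrt{111655} \approx 334.15 i$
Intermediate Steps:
$M{\left(j,G \right)} = \frac{G + j}{-4 + G}$
$\sqrt{-111947 + B{\left(M{\left(-12,-10 \right)},500 \right)}} = \sqrt{-111947 + 292} = \sqrt{-111655} = i \sqrt{111655}$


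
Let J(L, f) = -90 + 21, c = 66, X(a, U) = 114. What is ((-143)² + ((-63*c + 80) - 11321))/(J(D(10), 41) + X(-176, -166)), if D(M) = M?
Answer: 1010/9 ≈ 112.22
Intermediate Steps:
J(L, f) = -69
((-143)² + ((-63*c + 80) - 11321))/(J(D(10), 41) + X(-176, -166)) = ((-143)² + ((-63*66 + 80) - 11321))/(-69 + 114) = (20449 + ((-4158 + 80) - 11321))/45 = (20449 + (-4078 - 11321))*(1/45) = (20449 - 15399)*(1/45) = 5050*(1/45) = 1010/9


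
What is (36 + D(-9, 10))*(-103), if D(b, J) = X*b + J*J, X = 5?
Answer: -9373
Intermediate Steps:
D(b, J) = J² + 5*b (D(b, J) = 5*b + J*J = 5*b + J² = J² + 5*b)
(36 + D(-9, 10))*(-103) = (36 + (10² + 5*(-9)))*(-103) = (36 + (100 - 45))*(-103) = (36 + 55)*(-103) = 91*(-103) = -9373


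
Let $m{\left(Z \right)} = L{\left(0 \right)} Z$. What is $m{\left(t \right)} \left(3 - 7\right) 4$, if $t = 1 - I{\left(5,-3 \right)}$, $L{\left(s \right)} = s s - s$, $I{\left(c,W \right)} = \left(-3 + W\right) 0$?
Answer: $0$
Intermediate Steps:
$I{\left(c,W \right)} = 0$
$L{\left(s \right)} = s^{2} - s$
$t = 1$ ($t = 1 - 0 = 1 + 0 = 1$)
$m{\left(Z \right)} = 0$ ($m{\left(Z \right)} = 0 \left(-1 + 0\right) Z = 0 \left(-1\right) Z = 0 Z = 0$)
$m{\left(t \right)} \left(3 - 7\right) 4 = 0 \left(3 - 7\right) 4 = 0 \left(\left(-4\right) 4\right) = 0 \left(-16\right) = 0$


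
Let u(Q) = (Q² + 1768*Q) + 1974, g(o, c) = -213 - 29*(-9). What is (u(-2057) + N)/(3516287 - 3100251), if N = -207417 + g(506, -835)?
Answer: 194539/208018 ≈ 0.93520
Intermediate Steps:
g(o, c) = 48 (g(o, c) = -213 + 261 = 48)
u(Q) = 1974 + Q² + 1768*Q
N = -207369 (N = -207417 + 48 = -207369)
(u(-2057) + N)/(3516287 - 3100251) = ((1974 + (-2057)² + 1768*(-2057)) - 207369)/(3516287 - 3100251) = ((1974 + 4231249 - 3636776) - 207369)/416036 = (596447 - 207369)*(1/416036) = 389078*(1/416036) = 194539/208018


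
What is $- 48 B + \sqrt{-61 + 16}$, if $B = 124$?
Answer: $-5952 + 3 i \sqrt{5} \approx -5952.0 + 6.7082 i$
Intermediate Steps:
$- 48 B + \sqrt{-61 + 16} = \left(-48\right) 124 + \sqrt{-61 + 16} = -5952 + \sqrt{-45} = -5952 + 3 i \sqrt{5}$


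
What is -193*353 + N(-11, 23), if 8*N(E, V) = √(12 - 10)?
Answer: -68129 + √2/8 ≈ -68129.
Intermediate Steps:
N(E, V) = √2/8 (N(E, V) = √(12 - 10)/8 = √2/8)
-193*353 + N(-11, 23) = -193*353 + √2/8 = -68129 + √2/8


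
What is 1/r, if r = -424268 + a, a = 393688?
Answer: -1/30580 ≈ -3.2701e-5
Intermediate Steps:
r = -30580 (r = -424268 + 393688 = -30580)
1/r = 1/(-30580) = -1/30580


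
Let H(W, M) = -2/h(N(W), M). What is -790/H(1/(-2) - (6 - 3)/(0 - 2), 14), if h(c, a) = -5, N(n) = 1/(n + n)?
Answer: -1975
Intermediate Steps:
N(n) = 1/(2*n)
H(W, M) = ⅖ (H(W, M) = -2/(-5) = -2*(-⅕) = ⅖)
-790/H(1/(-2) - (6 - 3)/(0 - 2), 14) = -790/⅖ = -790*5/2 = -1975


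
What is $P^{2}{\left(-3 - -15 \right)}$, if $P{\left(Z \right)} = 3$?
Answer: $9$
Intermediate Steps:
$P^{2}{\left(-3 - -15 \right)} = 3^{2} = 9$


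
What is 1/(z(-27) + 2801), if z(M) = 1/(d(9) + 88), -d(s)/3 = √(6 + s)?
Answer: 7104299/19899223662 - √15/19899223662 ≈ 0.00035701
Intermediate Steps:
d(s) = -3*√(6 + s)
z(M) = 1/(88 - 3*√15) (z(M) = 1/(-3*√(6 + 9) + 88) = 1/(-3*√15 + 88) = 1/(88 - 3*√15))
1/(z(-27) + 2801) = 1/((88/7609 + 3*√15/7609) + 2801) = 1/(21312897/7609 + 3*√15/7609)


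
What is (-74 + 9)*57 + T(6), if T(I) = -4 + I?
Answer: -3703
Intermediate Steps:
(-74 + 9)*57 + T(6) = (-74 + 9)*57 + (-4 + 6) = -65*57 + 2 = -3705 + 2 = -3703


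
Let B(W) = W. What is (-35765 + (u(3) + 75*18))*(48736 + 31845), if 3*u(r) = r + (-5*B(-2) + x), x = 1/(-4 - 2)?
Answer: -49911307333/18 ≈ -2.7728e+9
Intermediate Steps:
x = -⅙ (x = 1/(-6) = -⅙ ≈ -0.16667)
u(r) = 59/18 + r/3 (u(r) = (r + (-5*(-2) - ⅙))/3 = (r + (10 - ⅙))/3 = (r + 59/6)/3 = (59/6 + r)/3 = 59/18 + r/3)
(-35765 + (u(3) + 75*18))*(48736 + 31845) = (-35765 + ((59/18 + (⅓)*3) + 75*18))*(48736 + 31845) = (-35765 + ((59/18 + 1) + 1350))*80581 = (-35765 + (77/18 + 1350))*80581 = (-35765 + 24377/18)*80581 = -619393/18*80581 = -49911307333/18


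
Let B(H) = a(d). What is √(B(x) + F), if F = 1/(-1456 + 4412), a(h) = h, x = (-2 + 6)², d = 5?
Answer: √10923159/1478 ≈ 2.2361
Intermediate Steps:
x = 16 (x = 4² = 16)
B(H) = 5
F = 1/2956 ≈ 0.00033830
√(B(x) + F) = √(5 + 1/2956) = √(14781/2956) = √10923159/1478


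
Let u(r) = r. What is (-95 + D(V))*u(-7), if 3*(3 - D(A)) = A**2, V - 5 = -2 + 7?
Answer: 2632/3 ≈ 877.33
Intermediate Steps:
V = 10 (V = 5 + (-2 + 7) = 5 + 5 = 10)
D(A) = 3 - A**2/3
(-95 + D(V))*u(-7) = (-95 + (3 - 1/3*10**2))*(-7) = (-95 + (3 - 1/3*100))*(-7) = (-95 + (3 - 100/3))*(-7) = (-95 - 91/3)*(-7) = -376/3*(-7) = 2632/3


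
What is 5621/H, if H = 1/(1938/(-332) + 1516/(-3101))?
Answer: -2614989575/73538 ≈ -35560.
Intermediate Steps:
H = -514766/3256525 (H = 1/(1938*(-1/332) + 1516*(-1/3101)) = 1/(-969/166 - 1516/3101) = 1/(-3256525/514766) = -514766/3256525 ≈ -0.15807)
5621/H = 5621/(-514766/3256525) = 5621*(-3256525/514766) = -2614989575/73538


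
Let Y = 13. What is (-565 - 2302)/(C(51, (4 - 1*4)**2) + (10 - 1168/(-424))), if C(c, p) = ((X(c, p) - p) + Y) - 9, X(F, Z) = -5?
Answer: -151951/623 ≈ -243.90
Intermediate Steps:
C(c, p) = -1 - p (C(c, p) = ((-5 - p) + 13) - 9 = (8 - p) - 9 = -1 - p)
(-565 - 2302)/(C(51, (4 - 1*4)**2) + (10 - 1168/(-424))) = (-565 - 2302)/((-1 - (4 - 1*4)**2) + (10 - 1168/(-424))) = -2867/((-1 - (4 - 4)**2) + (10 - 1168*(-1)/424)) = -2867/((-1 - 1*0**2) + (10 - 1*(-146/53))) = -2867/((-1 - 1*0) + (10 + 146/53)) = -2867/((-1 + 0) + 676/53) = -2867/(-1 + 676/53) = -2867/623/53 = -2867*53/623 = -151951/623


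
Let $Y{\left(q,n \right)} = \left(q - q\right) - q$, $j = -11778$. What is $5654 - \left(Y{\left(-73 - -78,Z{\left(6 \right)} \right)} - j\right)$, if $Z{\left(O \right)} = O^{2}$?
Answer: $-6119$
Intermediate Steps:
$Y{\left(q,n \right)} = - q$ ($Y{\left(q,n \right)} = 0 - q = - q$)
$5654 - \left(Y{\left(-73 - -78,Z{\left(6 \right)} \right)} - j\right) = 5654 - \left(- (-73 - -78) - -11778\right) = 5654 - \left(- (-73 + 78) + 11778\right) = 5654 - \left(\left(-1\right) 5 + 11778\right) = 5654 - \left(-5 + 11778\right) = 5654 - 11773 = -6119$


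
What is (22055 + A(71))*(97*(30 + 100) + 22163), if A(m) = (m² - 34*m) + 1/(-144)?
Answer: 41196813337/48 ≈ 8.5827e+8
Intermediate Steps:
A(m) = -1/144 + m² - 34*m (A(m) = (m² - 34*m) - 1/144 = -1/144 + m² - 34*m)
(22055 + A(71))*(97*(30 + 100) + 22163) = (22055 + (-1/144 + 71² - 34*71))*(97*(30 + 100) + 22163) = (22055 + (-1/144 + 5041 - 2414))*(97*130 + 22163) = (22055 + 378287/144)*(12610 + 22163) = (3554207/144)*34773 = 41196813337/48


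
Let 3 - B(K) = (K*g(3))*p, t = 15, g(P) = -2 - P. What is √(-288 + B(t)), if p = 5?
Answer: 3*√10 ≈ 9.4868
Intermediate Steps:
B(K) = 3 + 25*K (B(K) = 3 - K*(-2 - 1*3)*5 = 3 - K*(-2 - 3)*5 = 3 - K*(-5)*5 = 3 - (-5*K)*5 = 3 - (-25)*K = 3 + 25*K)
√(-288 + B(t)) = √(-288 + (3 + 25*15)) = √(-288 + (3 + 375)) = √(-288 + 378) = √90 = 3*√10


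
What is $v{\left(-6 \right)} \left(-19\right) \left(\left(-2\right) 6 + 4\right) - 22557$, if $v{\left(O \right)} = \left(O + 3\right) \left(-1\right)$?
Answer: $-22101$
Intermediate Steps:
$v{\left(O \right)} = -3 - O$ ($v{\left(O \right)} = \left(3 + O\right) \left(-1\right) = -3 - O$)
$v{\left(-6 \right)} \left(-19\right) \left(\left(-2\right) 6 + 4\right) - 22557 = \left(-3 - -6\right) \left(-19\right) \left(\left(-2\right) 6 + 4\right) - 22557 = \left(-3 + 6\right) \left(-19\right) \left(-12 + 4\right) - 22557 = 3 \left(-19\right) \left(-8\right) - 22557 = \left(-57\right) \left(-8\right) - 22557 = 456 - 22557 = -22101$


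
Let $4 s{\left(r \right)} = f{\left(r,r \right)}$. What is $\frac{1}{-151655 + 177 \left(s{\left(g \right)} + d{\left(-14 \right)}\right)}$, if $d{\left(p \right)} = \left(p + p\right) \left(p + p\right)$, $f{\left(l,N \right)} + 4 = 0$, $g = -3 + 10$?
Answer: $- \frac{1}{13064} \approx -7.6546 \cdot 10^{-5}$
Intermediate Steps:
$g = 7$
$f{\left(l,N \right)} = -4$ ($f{\left(l,N \right)} = -4 + 0 = -4$)
$s{\left(r \right)} = -1$ ($s{\left(r \right)} = \frac{1}{4} \left(-4\right) = -1$)
$d{\left(p \right)} = 4 p^{2}$ ($d{\left(p \right)} = 2 p 2 p = 4 p^{2}$)
$\frac{1}{-151655 + 177 \left(s{\left(g \right)} + d{\left(-14 \right)}\right)} = \frac{1}{-151655 + 177 \left(-1 + 4 \left(-14\right)^{2}\right)} = \frac{1}{-151655 + 177 \left(-1 + 4 \cdot 196\right)} = \frac{1}{-151655 + 177 \left(-1 + 784\right)} = \frac{1}{-151655 + 177 \cdot 783} = \frac{1}{-151655 + 138591} = \frac{1}{-13064} = - \frac{1}{13064}$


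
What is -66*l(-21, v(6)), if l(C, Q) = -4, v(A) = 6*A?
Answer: 264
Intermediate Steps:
-66*l(-21, v(6)) = -66*(-4) = 264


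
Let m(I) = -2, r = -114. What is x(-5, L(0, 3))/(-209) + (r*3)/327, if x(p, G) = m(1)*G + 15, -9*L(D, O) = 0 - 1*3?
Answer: -76165/68343 ≈ -1.1145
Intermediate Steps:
L(D, O) = 1/3 (L(D, O) = -(0 - 1*3)/9 = -(0 - 3)/9 = -1/9*(-3) = 1/3)
x(p, G) = 15 - 2*G (x(p, G) = -2*G + 15 = 15 - 2*G)
x(-5, L(0, 3))/(-209) + (r*3)/327 = (15 - 2*1/3)/(-209) - 114*3/327 = (15 - 2/3)*(-1/209) - 342*1/327 = (43/3)*(-1/209) - 114/109 = -43/627 - 114/109 = -76165/68343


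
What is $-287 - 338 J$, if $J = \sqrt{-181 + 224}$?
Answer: $-287 - 338 \sqrt{43} \approx -2503.4$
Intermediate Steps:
$J = \sqrt{43} \approx 6.5574$
$-287 - 338 J = -287 - 338 \sqrt{43}$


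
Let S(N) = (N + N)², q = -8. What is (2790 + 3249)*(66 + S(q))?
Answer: 1944558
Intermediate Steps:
S(N) = 4*N² (S(N) = (2*N)² = 4*N²)
(2790 + 3249)*(66 + S(q)) = (2790 + 3249)*(66 + 4*(-8)²) = 6039*(66 + 4*64) = 6039*(66 + 256) = 6039*322 = 1944558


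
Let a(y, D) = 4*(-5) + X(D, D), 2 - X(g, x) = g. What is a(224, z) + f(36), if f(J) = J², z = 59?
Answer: 1219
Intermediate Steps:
X(g, x) = 2 - g
a(y, D) = -18 - D (a(y, D) = 4*(-5) + (2 - D) = -20 + (2 - D) = -18 - D)
a(224, z) + f(36) = (-18 - 1*59) + 36² = (-18 - 59) + 1296 = -77 + 1296 = 1219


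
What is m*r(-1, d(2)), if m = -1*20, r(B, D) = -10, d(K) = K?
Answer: 200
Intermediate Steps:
m = -20
m*r(-1, d(2)) = -20*(-10) = 200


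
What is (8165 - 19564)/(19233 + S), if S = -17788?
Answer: -11399/1445 ≈ -7.8886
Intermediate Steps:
(8165 - 19564)/(19233 + S) = (8165 - 19564)/(19233 - 17788) = -11399/1445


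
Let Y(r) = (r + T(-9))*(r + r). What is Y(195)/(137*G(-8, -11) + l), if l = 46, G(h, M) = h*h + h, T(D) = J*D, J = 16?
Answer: 585/227 ≈ 2.5771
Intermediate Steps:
T(D) = 16*D
G(h, M) = h + h**2 (G(h, M) = h**2 + h = h + h**2)
Y(r) = 2*r*(-144 + r) (Y(r) = (r + 16*(-9))*(r + r) = (r - 144)*(2*r) = (-144 + r)*(2*r) = 2*r*(-144 + r))
Y(195)/(137*G(-8, -11) + l) = (2*195*(-144 + 195))/(137*(-8*(1 - 8)) + 46) = (2*195*51)/(137*(-8*(-7)) + 46) = 19890/(137*56 + 46) = 19890/(7672 + 46) = 19890/7718 = 19890*(1/7718) = 585/227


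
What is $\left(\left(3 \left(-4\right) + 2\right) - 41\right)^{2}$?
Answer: $2601$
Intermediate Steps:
$\left(\left(3 \left(-4\right) + 2\right) - 41\right)^{2} = \left(\left(-12 + 2\right) - 41\right)^{2} = \left(-10 - 41\right)^{2} = \left(-51\right)^{2} = 2601$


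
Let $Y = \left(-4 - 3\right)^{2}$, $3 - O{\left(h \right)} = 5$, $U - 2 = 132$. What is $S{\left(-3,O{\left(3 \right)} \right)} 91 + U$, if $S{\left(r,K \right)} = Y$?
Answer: $4593$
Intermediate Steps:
$U = 134$ ($U = 2 + 132 = 134$)
$O{\left(h \right)} = -2$ ($O{\left(h \right)} = 3 - 5 = -2$)
$Y = 49$ ($Y = \left(-7\right)^{2} = 49$)
$S{\left(r,K \right)} = 49$
$S{\left(-3,O{\left(3 \right)} \right)} 91 + U = 49 \cdot 91 + 134 = 4459 + 134 = 4593$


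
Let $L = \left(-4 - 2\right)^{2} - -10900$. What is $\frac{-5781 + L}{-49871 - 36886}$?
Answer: $- \frac{5155}{86757} \approx -0.059419$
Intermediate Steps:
$L = 10936$ ($L = \left(-4 + \left(-16 + 14\right)\right)^{2} + 10900 = \left(-4 - 2\right)^{2} + 10900 = \left(-6\right)^{2} + 10900 = 36 + 10900 = 10936$)
$\frac{-5781 + L}{-49871 - 36886} = \frac{-5781 + 10936}{-49871 - 36886} = \frac{5155}{-86757} = 5155 \left(- \frac{1}{86757}\right) = - \frac{5155}{86757}$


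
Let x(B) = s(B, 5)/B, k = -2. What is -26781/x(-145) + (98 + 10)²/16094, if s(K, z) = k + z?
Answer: 10416163337/8047 ≈ 1.2944e+6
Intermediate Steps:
s(K, z) = -2 + z
x(B) = 3/B (x(B) = (-2 + 5)/B = 3/B)
-26781/x(-145) + (98 + 10)²/16094 = -26781/(3/(-145)) + (98 + 10)²/16094 = -26781/(3*(-1/145)) + 108²*(1/16094) = -26781/(-3/145) + 11664*(1/16094) = -26781*(-145/3) + 5832/8047 = 1294415 + 5832/8047 = 10416163337/8047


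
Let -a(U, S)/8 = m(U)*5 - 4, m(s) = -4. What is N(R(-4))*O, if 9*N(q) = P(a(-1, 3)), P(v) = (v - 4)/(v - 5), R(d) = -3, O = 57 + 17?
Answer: 13912/1683 ≈ 8.2662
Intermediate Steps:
O = 74
a(U, S) = 192 (a(U, S) = -8*(-4*5 - 4) = -8*(-20 - 4) = -8*(-24) = 192)
P(v) = (-4 + v)/(-5 + v)
N(q) = 188/1683 (N(q) = ((-4 + 192)/(-5 + 192))/9 = (188/187)/9 = ((1/187)*188)/9 = (1/9)*(188/187) = 188/1683)
N(R(-4))*O = (188/1683)*74 = 13912/1683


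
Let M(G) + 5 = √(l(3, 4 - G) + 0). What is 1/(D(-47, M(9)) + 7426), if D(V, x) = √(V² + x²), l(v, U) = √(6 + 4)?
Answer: 1/(7426 + √(2209 + (5 - 10^(¼))²)) ≈ 0.00013381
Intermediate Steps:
l(v, U) = √10
M(G) = -5 + 10^(¼) (M(G) = -5 + √(√10 + 0) = -5 + √(√10) = -5 + 10^(¼))
1/(D(-47, M(9)) + 7426) = 1/(√((-47)² + (-5 + 10^(¼))²) + 7426) = 1/(√(2209 + (-5 + 10^(¼))²) + 7426) = 1/(7426 + √(2209 + (-5 + 10^(¼))²))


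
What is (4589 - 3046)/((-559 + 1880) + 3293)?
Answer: 1543/4614 ≈ 0.33442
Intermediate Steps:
(4589 - 3046)/((-559 + 1880) + 3293) = 1543/(1321 + 3293) = 1543/4614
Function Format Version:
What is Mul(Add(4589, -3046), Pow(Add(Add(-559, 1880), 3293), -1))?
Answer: Rational(1543, 4614) ≈ 0.33442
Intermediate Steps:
Mul(Add(4589, -3046), Pow(Add(Add(-559, 1880), 3293), -1)) = Mul(1543, Pow(Add(1321, 3293), -1)) = Mul(1543, Pow(4614, -1)) = Mul(1543, Rational(1, 4614)) = Rational(1543, 4614)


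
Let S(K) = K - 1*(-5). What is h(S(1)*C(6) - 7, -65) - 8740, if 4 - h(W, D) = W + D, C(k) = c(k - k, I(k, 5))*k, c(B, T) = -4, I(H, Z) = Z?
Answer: -8520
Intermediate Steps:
S(K) = 5 + K (S(K) = K + 5 = 5 + K)
C(k) = -4*k
h(W, D) = 4 - D - W (h(W, D) = 4 - (W + D) = 4 - (D + W) = 4 + (-D - W) = 4 - D - W)
h(S(1)*C(6) - 7, -65) - 8740 = (4 - 1*(-65) - ((5 + 1)*(-4*6) - 7)) - 8740 = (4 + 65 - (6*(-24) - 7)) - 8740 = (4 + 65 - (-144 - 7)) - 8740 = (4 + 65 - 1*(-151)) - 8740 = (4 + 65 + 151) - 8740 = 220 - 8740 = -8520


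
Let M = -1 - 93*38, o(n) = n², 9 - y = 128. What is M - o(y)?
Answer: -17696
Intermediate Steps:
y = -119 (y = 9 - 1*128 = 9 - 128 = -119)
M = -3535 (M = -1 - 3534 = -3535)
M - o(y) = -3535 - 1*(-119)² = -3535 - 1*14161 = -3535 - 14161 = -17696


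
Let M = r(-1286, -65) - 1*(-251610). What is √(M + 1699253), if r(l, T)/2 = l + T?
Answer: √1948161 ≈ 1395.8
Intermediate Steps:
r(l, T) = 2*T + 2*l (r(l, T) = 2*(l + T) = 2*(T + l) = 2*T + 2*l)
M = 248908 (M = (2*(-65) + 2*(-1286)) - 1*(-251610) = (-130 - 2572) + 251610 = -2702 + 251610 = 248908)
√(M + 1699253) = √(248908 + 1699253) = √1948161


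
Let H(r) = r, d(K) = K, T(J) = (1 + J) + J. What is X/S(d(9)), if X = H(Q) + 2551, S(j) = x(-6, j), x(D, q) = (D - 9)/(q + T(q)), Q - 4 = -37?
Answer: -70504/15 ≈ -4700.3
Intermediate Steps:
T(J) = 1 + 2*J
Q = -33 (Q = 4 - 37 = -33)
x(D, q) = (-9 + D)/(1 + 3*q) (x(D, q) = (D - 9)/(q + (1 + 2*q)) = (-9 + D)/(1 + 3*q))
S(j) = -15/(1 + 3*j) (S(j) = (-9 - 6)/(1 + 3*j) = -15/(1 + 3*j))
X = 2518 (X = -33 + 2551 = 2518)
X/S(d(9)) = 2518/((-15/(1 + 3*9))) = 2518/((-15/(1 + 27))) = 2518/((-15/28)) = 2518/((-15*1/28)) = 2518/(-15/28) = 2518*(-28/15) = -70504/15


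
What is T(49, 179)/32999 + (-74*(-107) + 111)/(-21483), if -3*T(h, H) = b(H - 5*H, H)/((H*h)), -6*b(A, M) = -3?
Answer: -21418132979/57307977342 ≈ -0.37374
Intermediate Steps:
b(A, M) = ½ (b(A, M) = -⅙*(-3) = ½)
T(h, H) = -1/(6*H*h) (T(h, H) = -1/(6*(H*h)) = -1/(H*h)/6 = -1/(6*H*h))
T(49, 179)/32999 + (-74*(-107) + 111)/(-21483) = -⅙/(179*49)/32999 + (-74*(-107) + 111)/(-21483) = -⅙*1/179*1/49*(1/32999) + (7918 + 111)*(-1/21483) = -1/52626*1/32999 + 8029*(-1/21483) = -1/1736605374 - 37/99 = -21418132979/57307977342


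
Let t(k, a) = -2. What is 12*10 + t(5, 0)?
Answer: 118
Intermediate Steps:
12*10 + t(5, 0) = 12*10 - 2 = 120 - 2 = 118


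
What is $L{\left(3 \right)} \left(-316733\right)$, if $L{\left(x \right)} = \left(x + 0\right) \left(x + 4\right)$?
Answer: $-6651393$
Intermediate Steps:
$L{\left(x \right)} = x \left(4 + x\right)$
$L{\left(3 \right)} \left(-316733\right) = 3 \left(4 + 3\right) \left(-316733\right) = 3 \cdot 7 \left(-316733\right) = 21 \left(-316733\right) = -6651393$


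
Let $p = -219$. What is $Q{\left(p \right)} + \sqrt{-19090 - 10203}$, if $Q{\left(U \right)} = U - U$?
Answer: $i \sqrt{29293} \approx 171.15 i$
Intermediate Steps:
$Q{\left(U \right)} = 0$
$Q{\left(p \right)} + \sqrt{-19090 - 10203} = 0 + \sqrt{-19090 - 10203} = 0 + \sqrt{-29293} = 0 + i \sqrt{29293} = i \sqrt{29293}$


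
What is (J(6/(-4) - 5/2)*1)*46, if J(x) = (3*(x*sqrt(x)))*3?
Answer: -3312*I ≈ -3312.0*I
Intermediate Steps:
J(x) = 9*x**(3/2) (J(x) = (3*x**(3/2))*3 = 9*x**(3/2))
(J(6/(-4) - 5/2)*1)*46 = ((9*(6/(-4) - 5/2)**(3/2))*1)*46 = ((9*(6*(-1/4) - 5*1/2)**(3/2))*1)*46 = ((9*(-3/2 - 5/2)**(3/2))*1)*46 = ((9*(-4)**(3/2))*1)*46 = ((9*(-8*I))*1)*46 = (-72*I*1)*46 = -72*I*46 = -3312*I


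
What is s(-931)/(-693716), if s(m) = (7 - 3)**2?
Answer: -4/173429 ≈ -2.3064e-5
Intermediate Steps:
s(m) = 16 (s(m) = 4**2 = 16)
s(-931)/(-693716) = 16/(-693716) = 16*(-1/693716) = -4/173429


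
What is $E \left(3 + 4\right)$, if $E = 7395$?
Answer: $51765$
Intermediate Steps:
$E \left(3 + 4\right) = 7395 \left(3 + 4\right) = 7395 \cdot 7 = 51765$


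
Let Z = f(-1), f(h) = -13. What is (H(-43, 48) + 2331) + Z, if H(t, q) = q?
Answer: 2366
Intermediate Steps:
Z = -13
(H(-43, 48) + 2331) + Z = (48 + 2331) - 13 = 2379 - 13 = 2366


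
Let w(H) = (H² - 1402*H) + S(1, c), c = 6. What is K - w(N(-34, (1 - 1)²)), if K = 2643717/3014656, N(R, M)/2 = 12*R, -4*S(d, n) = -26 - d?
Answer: -5456207423739/3014656 ≈ -1.8099e+6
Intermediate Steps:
S(d, n) = 13/2 + d/4 (S(d, n) = -(-26 - d)/4 = 13/2 + d/4)
N(R, M) = 24*R (N(R, M) = 2*(12*R) = 24*R)
K = 2643717/3014656 (K = 2643717*(1/3014656) = 2643717/3014656 ≈ 0.87696)
w(H) = 27/4 + H² - 1402*H (w(H) = (H² - 1402*H) + (13/2 + (¼)*1) = (H² - 1402*H) + (13/2 + ¼) = (H² - 1402*H) + 27/4 = 27/4 + H² - 1402*H)
K - w(N(-34, (1 - 1)²)) = 2643717/3014656 - (27/4 + (24*(-34))² - 33648*(-34)) = 2643717/3014656 - (27/4 + (-816)² - 1402*(-816)) = 2643717/3014656 - (27/4 + 665856 + 1144032) = 2643717/3014656 - 1*7239579/4 = 2643717/3014656 - 7239579/4 = -5456207423739/3014656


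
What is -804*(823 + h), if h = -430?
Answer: -315972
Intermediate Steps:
-804*(823 + h) = -804*(823 - 430) = -804*393 = -315972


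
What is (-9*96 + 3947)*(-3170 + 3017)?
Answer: -471699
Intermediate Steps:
(-9*96 + 3947)*(-3170 + 3017) = (-864 + 3947)*(-153) = 3083*(-153) = -471699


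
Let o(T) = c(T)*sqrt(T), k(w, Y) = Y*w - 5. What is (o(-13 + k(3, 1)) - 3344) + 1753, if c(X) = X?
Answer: -1591 - 15*I*sqrt(15) ≈ -1591.0 - 58.095*I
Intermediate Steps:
k(w, Y) = -5 + Y*w
o(T) = T**(3/2) (o(T) = T*sqrt(T) = T**(3/2))
(o(-13 + k(3, 1)) - 3344) + 1753 = ((-13 + (-5 + 1*3))**(3/2) - 3344) + 1753 = ((-13 + (-5 + 3))**(3/2) - 3344) + 1753 = ((-13 - 2)**(3/2) - 3344) + 1753 = ((-15)**(3/2) - 3344) + 1753 = (-15*I*sqrt(15) - 3344) + 1753 = (-3344 - 15*I*sqrt(15)) + 1753 = -1591 - 15*I*sqrt(15)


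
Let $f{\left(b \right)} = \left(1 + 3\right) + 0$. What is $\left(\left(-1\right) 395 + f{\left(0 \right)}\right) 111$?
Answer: $-43401$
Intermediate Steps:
$f{\left(b \right)} = 4$ ($f{\left(b \right)} = 4 + 0 = 4$)
$\left(\left(-1\right) 395 + f{\left(0 \right)}\right) 111 = \left(\left(-1\right) 395 + 4\right) 111 = \left(-395 + 4\right) 111 = \left(-391\right) 111 = -43401$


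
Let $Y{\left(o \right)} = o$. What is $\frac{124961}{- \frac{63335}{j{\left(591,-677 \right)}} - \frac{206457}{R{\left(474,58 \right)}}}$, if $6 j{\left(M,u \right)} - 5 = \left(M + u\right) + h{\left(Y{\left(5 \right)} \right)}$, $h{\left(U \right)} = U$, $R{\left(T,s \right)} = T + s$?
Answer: $\frac{66479252}{2453613} \approx 27.094$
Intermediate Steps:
$j{\left(M,u \right)} = \frac{5}{3} + \frac{M}{6} + \frac{u}{6}$ ($j{\left(M,u \right)} = \frac{5}{6} + \frac{\left(M + u\right) + 5}{6} = \frac{5}{6} + \frac{5 + M + u}{6} = \frac{5}{6} + \left(\frac{5}{6} + \frac{M}{6} + \frac{u}{6}\right) = \frac{5}{3} + \frac{M}{6} + \frac{u}{6}$)
$\frac{124961}{- \frac{63335}{j{\left(591,-677 \right)}} - \frac{206457}{R{\left(474,58 \right)}}} = \frac{124961}{- \frac{63335}{\frac{5}{3} + \frac{1}{6} \cdot 591 + \frac{1}{6} \left(-677\right)} - \frac{206457}{474 + 58}} = \frac{124961}{- \frac{63335}{\frac{5}{3} + \frac{197}{2} - \frac{677}{6}} - \frac{206457}{532}} = \frac{124961}{- \frac{63335}{- \frac{38}{3}} - \frac{206457}{532}} = \frac{124961}{\left(-63335\right) \left(- \frac{3}{38}\right) - \frac{206457}{532}} = \frac{124961}{\frac{190005}{38} - \frac{206457}{532}} = \frac{124961}{\frac{2453613}{532}} = 124961 \cdot \frac{532}{2453613} = \frac{66479252}{2453613}$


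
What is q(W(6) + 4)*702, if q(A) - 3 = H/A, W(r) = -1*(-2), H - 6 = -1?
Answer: 2691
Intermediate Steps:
H = 5 (H = 6 - 1 = 5)
W(r) = 2
q(A) = 3 + 5/A
q(W(6) + 4)*702 = (3 + 5/(2 + 4))*702 = (3 + 5/6)*702 = (3 + 5*(⅙))*702 = (3 + ⅚)*702 = (23/6)*702 = 2691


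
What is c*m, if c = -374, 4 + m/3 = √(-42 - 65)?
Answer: 4488 - 1122*I*√107 ≈ 4488.0 - 11606.0*I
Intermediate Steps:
m = -12 + 3*I*√107 (m = -12 + 3*√(-42 - 65) = -12 + 3*√(-107) = -12 + 3*(I*√107) = -12 + 3*I*√107 ≈ -12.0 + 31.032*I)
c*m = -374*(-12 + 3*I*√107) = 4488 - 1122*I*√107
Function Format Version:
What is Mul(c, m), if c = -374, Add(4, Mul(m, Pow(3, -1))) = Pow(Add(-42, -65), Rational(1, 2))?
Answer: Add(4488, Mul(-1122, I, Pow(107, Rational(1, 2)))) ≈ Add(4488.0, Mul(-11606., I))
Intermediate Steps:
m = Add(-12, Mul(3, I, Pow(107, Rational(1, 2)))) (m = Add(-12, Mul(3, Pow(Add(-42, -65), Rational(1, 2)))) = Add(-12, Mul(3, Pow(-107, Rational(1, 2)))) = Add(-12, Mul(3, Mul(I, Pow(107, Rational(1, 2))))) = Add(-12, Mul(3, I, Pow(107, Rational(1, 2)))) ≈ Add(-12.000, Mul(31.032, I)))
Mul(c, m) = Mul(-374, Add(-12, Mul(3, I, Pow(107, Rational(1, 2))))) = Add(4488, Mul(-1122, I, Pow(107, Rational(1, 2))))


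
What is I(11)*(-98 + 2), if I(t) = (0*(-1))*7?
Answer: 0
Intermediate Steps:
I(t) = 0 (I(t) = 0*7 = 0)
I(11)*(-98 + 2) = 0*(-98 + 2) = 0*(-96) = 0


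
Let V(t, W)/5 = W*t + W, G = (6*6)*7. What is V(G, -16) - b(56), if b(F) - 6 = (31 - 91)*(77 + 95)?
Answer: -9926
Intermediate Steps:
G = 252 (G = 36*7 = 252)
V(t, W) = 5*W + 5*W*t (V(t, W) = 5*(W*t + W) = 5*(W + W*t) = 5*W + 5*W*t)
b(F) = -10314 (b(F) = 6 + (31 - 91)*(77 + 95) = 6 - 60*172 = 6 - 10320 = -10314)
V(G, -16) - b(56) = 5*(-16)*(1 + 252) - 1*(-10314) = 5*(-16)*253 + 10314 = -20240 + 10314 = -9926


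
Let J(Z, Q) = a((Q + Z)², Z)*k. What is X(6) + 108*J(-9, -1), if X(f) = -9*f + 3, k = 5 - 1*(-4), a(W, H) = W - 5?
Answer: 92289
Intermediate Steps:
a(W, H) = -5 + W
k = 9 (k = 5 + 4 = 9)
X(f) = 3 - 9*f
J(Z, Q) = -45 + 9*(Q + Z)² (J(Z, Q) = (-5 + (Q + Z)²)*9 = -45 + 9*(Q + Z)²)
X(6) + 108*J(-9, -1) = (3 - 9*6) + 108*(-45 + 9*(-1 - 9)²) = (3 - 54) + 108*(-45 + 9*(-10)²) = -51 + 108*(-45 + 9*100) = -51 + 108*(-45 + 900) = -51 + 108*855 = -51 + 92340 = 92289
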